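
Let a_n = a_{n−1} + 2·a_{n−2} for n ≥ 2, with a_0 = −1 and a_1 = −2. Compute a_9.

−512

With companion matrix M = [[1, 2], [1, 0]], [a_n, a_{n−1}]ᵀ = M·[a_{n−1}, a_{n−2}]ᵀ, so [a_9, a_8]ᵀ = M^8·[a_1, a_0]ᵀ.
M^8 = [[171, 170], [85, 86]], giving [a_9, a_8]ᵀ = [[−512], [−256]].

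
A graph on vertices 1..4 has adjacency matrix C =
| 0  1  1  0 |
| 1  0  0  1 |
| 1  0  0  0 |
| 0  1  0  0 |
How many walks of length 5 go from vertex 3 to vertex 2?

The number of length-5 walks from vertex 3 to vertex 2 is entry (3,2) of C^5, where C is the adjacency matrix.
C^2 = [[2, 0, 0, 1], [0, 2, 1, 0], [0, 1, 1, 0], [1, 0, 0, 1]]
C^3 = [[0, 3, 2, 0], [3, 0, 0, 2], [2, 0, 0, 1], [0, 2, 1, 0]]
C^4 = [[5, 0, 0, 3], [0, 5, 3, 0], [0, 3, 2, 0], [3, 0, 0, 2]]
C^5 = [[0, 8, 5, 0], [8, 0, 0, 5], [5, 0, 0, 3], [0, 5, 3, 0]]

0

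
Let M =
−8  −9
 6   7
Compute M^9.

[[−1538, −1539], [1026, 1027]]

tr M = −1 and det M = −2, so the characteristic polynomial is λ² − (−1)λ + (−2) with roots 1 and −2.
Eigenvectors give P = [[−1, −3], [1, 2]] with P⁻¹ = [[2, 3], [−1, −1]], and M = P·diag(1, −2)·P⁻¹.
Then M^9 = P·diag(1, −512)·P⁻¹ = [[−1, 1536], [1, −1024]] · [[2, 3], [−1, −1]] = [[−1538, −1539], [1026, 1027]].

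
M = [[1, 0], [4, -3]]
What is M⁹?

tr M = -2 and det M = -3, so the characteristic polynomial is λ² − (-2)λ + (-3) with roots 1 and -3.
Eigenvectors give P = [[1, 0], [1, -1]] with P⁻¹ = [[1, 0], [1, -1]], and M = P·diag(1, -3)·P⁻¹.
Then M⁹ = P·diag(1, -19683)·P⁻¹ = [[1, 0], [1, 19683]] · [[1, 0], [1, -1]] = [[1, 0], [19684, -19683]].

[[1, 0], [19684, -19683]]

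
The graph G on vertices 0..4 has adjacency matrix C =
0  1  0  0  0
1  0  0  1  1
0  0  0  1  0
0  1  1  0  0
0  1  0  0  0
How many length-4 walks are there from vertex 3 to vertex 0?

4

The number of length-4 walks from vertex 3 to vertex 0 is entry (3,0) of C⁴, where C is the adjacency matrix.
C² = [[1, 0, 0, 1, 1], [0, 3, 1, 0, 0], [0, 1, 1, 0, 0], [1, 0, 0, 2, 1], [1, 0, 0, 1, 1]]
C³ = [[0, 3, 1, 0, 0], [3, 0, 0, 4, 3], [1, 0, 0, 2, 1], [0, 4, 2, 0, 0], [0, 3, 1, 0, 0]]
C⁴ = [[3, 0, 0, 4, 3], [0, 10, 4, 0, 0], [0, 4, 2, 0, 0], [4, 0, 0, 6, 4], [3, 0, 0, 4, 3]]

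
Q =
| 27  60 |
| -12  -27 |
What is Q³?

[[243, 540], [-108, -243]]

tr Q = 0 and det Q = -9, so the characteristic polynomial is λ² − (0)λ + (-9) with roots -3 and 3.
Eigenvectors give P = [[2, -5], [-1, 2]] with P⁻¹ = [[-2, -5], [-1, -2]], and Q = P·diag(-3, 3)·P⁻¹.
Then Q³ = P·diag(-27, 27)·P⁻¹ = [[-54, -135], [27, 54]] · [[-2, -5], [-1, -2]] = [[243, 540], [-108, -243]].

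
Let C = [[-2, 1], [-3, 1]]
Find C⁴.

[[-2, 1], [-3, 1]]

C² = [[1, -1], [3, -2]]
C³ = [[1, 0], [0, 1]]
C⁴ = [[-2, 1], [-3, 1]]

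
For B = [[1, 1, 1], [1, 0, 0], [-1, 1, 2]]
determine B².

[[1, 2, 3], [1, 1, 1], [-2, 1, 3]]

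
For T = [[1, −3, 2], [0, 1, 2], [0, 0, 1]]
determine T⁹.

T = I + N where N = [[0, −3, 2], [0, 0, 2], [0, 0, 0]] is strictly upper-triangular, so N³ = 0.
(I + N)⁹ = I + 9·N + 36·N² = [[1, −27, −198], [0, 1, 18], [0, 0, 1]].

[[1, −27, −198], [0, 1, 18], [0, 0, 1]]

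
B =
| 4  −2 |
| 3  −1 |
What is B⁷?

tr B = 3 and det B = 2, so the characteristic polynomial is λ² − (3)λ + (2) with roots 1 and 2.
Eigenvectors give P = [[−2, 1], [−3, 1]] with P⁻¹ = [[1, −1], [3, −2]], and B = P·diag(1, 2)·P⁻¹.
Then B⁷ = P·diag(1, 128)·P⁻¹ = [[−2, 128], [−3, 128]] · [[1, −1], [3, −2]] = [[382, −254], [381, −253]].

[[382, −254], [381, −253]]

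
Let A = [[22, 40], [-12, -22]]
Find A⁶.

[[64, 0], [0, 64]]

tr A = 0 and det A = -4, so the characteristic polynomial is λ² − (0)λ + (-4) with roots -2 and 2.
Eigenvectors give P = [[5, 2], [-3, -1]] with P⁻¹ = [[-1, -2], [3, 5]], and A = P·diag(-2, 2)·P⁻¹.
Then A⁶ = P·diag(64, 64)·P⁻¹ = [[320, 128], [-192, -64]] · [[-1, -2], [3, 5]] = [[64, 0], [0, 64]].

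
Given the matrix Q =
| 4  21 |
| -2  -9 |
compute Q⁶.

[[-3926, -13965], [1330, 4719]]

tr Q = -5 and det Q = 6, so the characteristic polynomial is λ² − (-5)λ + (6) with roots -2 and -3.
Eigenvectors give P = [[7, -3], [-2, 1]] with P⁻¹ = [[1, 3], [2, 7]], and Q = P·diag(-2, -3)·P⁻¹.
Then Q⁶ = P·diag(64, 729)·P⁻¹ = [[448, -2187], [-128, 729]] · [[1, 3], [2, 7]] = [[-3926, -13965], [1330, 4719]].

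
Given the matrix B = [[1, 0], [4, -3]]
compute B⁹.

tr B = -2 and det B = -3, so the characteristic polynomial is λ² − (-2)λ + (-3) with roots 1 and -3.
Eigenvectors give P = [[1, 0], [1, -1]] with P⁻¹ = [[1, 0], [1, -1]], and B = P·diag(1, -3)·P⁻¹.
Then B⁹ = P·diag(1, -19683)·P⁻¹ = [[1, 0], [1, 19683]] · [[1, 0], [1, -1]] = [[1, 0], [19684, -19683]].

[[1, 0], [19684, -19683]]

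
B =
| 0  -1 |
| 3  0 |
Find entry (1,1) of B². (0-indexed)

-3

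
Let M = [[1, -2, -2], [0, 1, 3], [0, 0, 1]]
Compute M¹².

[[1, -24, -420], [0, 1, 36], [0, 0, 1]]

M = I + N where N = [[0, -2, -2], [0, 0, 3], [0, 0, 0]] is strictly upper-triangular, so N³ = 0.
(I + N)¹² = I + 12·N + 66·N² = [[1, -24, -420], [0, 1, 36], [0, 0, 1]].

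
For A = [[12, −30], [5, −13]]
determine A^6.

tr A = −1 and det A = −6, so the characteristic polynomial is λ² − (−1)λ + (−6) with roots 2 and −3.
Eigenvectors give P = [[3, 2], [1, 1]] with P⁻¹ = [[1, −2], [−1, 3]], and A = P·diag(2, −3)·P⁻¹.
Then A^6 = P·diag(64, 729)·P⁻¹ = [[192, 1458], [64, 729]] · [[1, −2], [−1, 3]] = [[−1266, 3990], [−665, 2059]].

[[−1266, 3990], [−665, 2059]]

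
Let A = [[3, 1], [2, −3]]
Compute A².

[[11, 0], [0, 11]]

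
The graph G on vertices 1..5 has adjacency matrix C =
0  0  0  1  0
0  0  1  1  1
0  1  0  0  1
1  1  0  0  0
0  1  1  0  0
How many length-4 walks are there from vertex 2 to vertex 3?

6

The number of length-4 walks from vertex 2 to vertex 3 is entry (2,3) of C⁴, where C is the adjacency matrix.
C² = [[1, 1, 0, 0, 0], [1, 3, 1, 0, 1], [0, 1, 2, 1, 1], [0, 0, 1, 2, 1], [0, 1, 1, 1, 2]]
C³ = [[0, 0, 1, 2, 1], [0, 2, 4, 4, 4], [1, 4, 2, 1, 3], [2, 4, 1, 0, 1], [1, 4, 3, 1, 2]]
C⁴ = [[2, 4, 1, 0, 1], [4, 12, 6, 2, 6], [1, 6, 7, 5, 6], [0, 2, 5, 6, 5], [1, 6, 6, 5, 7]]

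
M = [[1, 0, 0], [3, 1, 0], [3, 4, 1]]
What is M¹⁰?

[[1, 0, 0], [30, 1, 0], [570, 40, 1]]

M = I + N where N = [[0, 0, 0], [3, 0, 0], [3, 4, 0]] is strictly lower-triangular, so N³ = 0.
(I + N)¹⁰ = I + 10·N + 45·N² = [[1, 0, 0], [30, 1, 0], [570, 40, 1]].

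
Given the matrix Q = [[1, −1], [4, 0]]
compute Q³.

Q² = [[−3, −1], [4, −4]]
Q³ = [[−7, 3], [−12, −4]]

[[−7, 3], [−12, −4]]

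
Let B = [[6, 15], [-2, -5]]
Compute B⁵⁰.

[[6, 15], [-2, -5]]

B² = B (a projection; rank 1, trace 1), so B⁵⁰ = B.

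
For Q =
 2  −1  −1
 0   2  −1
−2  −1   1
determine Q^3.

Q^2 = [[6, −3, −2], [2, 5, −3], [−6, −1, 4]]
Q^3 = [[16, −10, −5], [10, 11, −10], [−20, 0, 11]]

[[16, −10, −5], [10, 11, −10], [−20, 0, 11]]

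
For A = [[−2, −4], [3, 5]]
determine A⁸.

[[−764, −1020], [765, 1021]]

tr A = 3 and det A = 2, so the characteristic polynomial is λ² − (3)λ + (2) with roots 2 and 1.
Eigenvectors give P = [[−1, 4], [1, −3]] with P⁻¹ = [[3, 4], [1, 1]], and A = P·diag(2, 1)·P⁻¹.
Then A⁸ = P·diag(256, 1)·P⁻¹ = [[−256, 4], [256, −3]] · [[3, 4], [1, 1]] = [[−764, −1020], [765, 1021]].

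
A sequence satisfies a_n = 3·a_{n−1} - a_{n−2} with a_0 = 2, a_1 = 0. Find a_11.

With companion matrix M = [[3, -1], [1, 0]], [a_n, a_{n−1}]ᵀ = M·[a_{n−1}, a_{n−2}]ᵀ, so [a_11, a_10]ᵀ = M¹⁰·[a_1, a_0]ᵀ.
M¹⁰ = [[17711, -6765], [6765, -2584]], giving [a_11, a_10]ᵀ = [[-13530], [-5168]].

-13530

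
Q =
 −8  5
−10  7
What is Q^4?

[[146, −65], [130, −49]]

tr Q = −1 and det Q = −6, so the characteristic polynomial is λ² − (−1)λ + (−6) with roots 2 and −3.
Eigenvectors give P = [[−1, 1], [−2, 1]] with P⁻¹ = [[1, −1], [2, −1]], and Q = P·diag(2, −3)·P⁻¹.
Then Q^4 = P·diag(16, 81)·P⁻¹ = [[−16, 81], [−32, 81]] · [[1, −1], [2, −1]] = [[146, −65], [130, −49]].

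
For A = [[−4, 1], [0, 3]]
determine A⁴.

A² = [[16, −1], [0, 9]]
A³ = [[−64, 13], [0, 27]]
A⁴ = [[256, −25], [0, 81]]

[[256, −25], [0, 81]]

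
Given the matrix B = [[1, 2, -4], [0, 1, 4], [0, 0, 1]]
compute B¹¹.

B = I + N where N = [[0, 2, -4], [0, 0, 4], [0, 0, 0]] is strictly upper-triangular, so N³ = 0.
(I + N)¹¹ = I + 11·N + 55·N² = [[1, 22, 396], [0, 1, 44], [0, 0, 1]].

[[1, 22, 396], [0, 1, 44], [0, 0, 1]]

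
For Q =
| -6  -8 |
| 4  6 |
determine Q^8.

[[256, 0], [0, 256]]

tr Q = 0 and det Q = -4, so the characteristic polynomial is λ² − (0)λ + (-4) with roots 2 and -2.
Eigenvectors give P = [[-1, 2], [1, -1]] with P⁻¹ = [[1, 2], [1, 1]], and Q = P·diag(2, -2)·P⁻¹.
Then Q^8 = P·diag(256, 256)·P⁻¹ = [[-256, 512], [256, -256]] · [[1, 2], [1, 1]] = [[256, 0], [0, 256]].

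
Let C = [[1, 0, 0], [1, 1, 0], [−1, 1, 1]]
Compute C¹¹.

[[1, 0, 0], [11, 1, 0], [44, 11, 1]]

C = I + N where N = [[0, 0, 0], [1, 0, 0], [−1, 1, 0]] is strictly lower-triangular, so N³ = 0.
(I + N)¹¹ = I + 11·N + 55·N² = [[1, 0, 0], [11, 1, 0], [44, 11, 1]].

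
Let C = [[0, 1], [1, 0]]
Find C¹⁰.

C² = I (check: tr C = 0 and det C = −1), so C¹⁰ = I since 10 is even.

[[1, 0], [0, 1]]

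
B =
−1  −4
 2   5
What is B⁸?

[[−6559, −13120], [6560, 13121]]

tr B = 4 and det B = 3, so the characteristic polynomial is λ² − (4)λ + (3) with roots 1 and 3.
Eigenvectors give P = [[2, −1], [−1, 1]] with P⁻¹ = [[1, 1], [1, 2]], and B = P·diag(1, 3)·P⁻¹.
Then B⁸ = P·diag(1, 6561)·P⁻¹ = [[2, −6561], [−1, 6561]] · [[1, 1], [1, 2]] = [[−6559, −13120], [6560, 13121]].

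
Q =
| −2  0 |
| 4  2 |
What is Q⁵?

[[−32, 0], [64, 32]]

tr Q = 0 and det Q = −4, so the characteristic polynomial is λ² − (0)λ + (−4) with roots −2 and 2.
Eigenvectors give P = [[−1, 0], [1, 1]] with P⁻¹ = [[−1, 0], [1, 1]], and Q = P·diag(−2, 2)·P⁻¹.
Then Q⁵ = P·diag(−32, 32)·P⁻¹ = [[32, 0], [−32, 32]] · [[−1, 0], [1, 1]] = [[−32, 0], [64, 32]].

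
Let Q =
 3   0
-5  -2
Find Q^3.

[[27, 0], [-35, -8]]

tr Q = 1 and det Q = -6, so the characteristic polynomial is λ² − (1)λ + (-6) with roots 3 and -2.
Eigenvectors give P = [[-1, 0], [1, 1]] with P⁻¹ = [[-1, 0], [1, 1]], and Q = P·diag(3, -2)·P⁻¹.
Then Q^3 = P·diag(27, -8)·P⁻¹ = [[-27, 0], [27, -8]] · [[-1, 0], [1, 1]] = [[27, 0], [-35, -8]].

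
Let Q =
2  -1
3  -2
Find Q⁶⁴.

Q² = I (check: tr Q = 0 and det Q = -1), so Q⁶⁴ = I since 64 is even.

[[1, 0], [0, 1]]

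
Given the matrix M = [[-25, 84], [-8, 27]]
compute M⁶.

[[-4367, 15288], [-1456, 5097]]

tr M = 2 and det M = -3, so the characteristic polynomial is λ² − (2)λ + (-3) with roots 3 and -1.
Eigenvectors give P = [[3, 7], [1, 2]] with P⁻¹ = [[-2, 7], [1, -3]], and M = P·diag(3, -1)·P⁻¹.
Then M⁶ = P·diag(729, 1)·P⁻¹ = [[2187, 7], [729, 2]] · [[-2, 7], [1, -3]] = [[-4367, 15288], [-1456, 5097]].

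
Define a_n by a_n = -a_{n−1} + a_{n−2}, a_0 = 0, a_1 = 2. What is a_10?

With companion matrix A = [[-1, 1], [1, 0]], [a_n, a_{n−1}]ᵀ = A·[a_{n−1}, a_{n−2}]ᵀ, so [a_10, a_9]ᵀ = A^9·[a_1, a_0]ᵀ.
A^9 = [[-55, 34], [34, -21]], giving [a_10, a_9]ᵀ = [[-110], [68]].

-110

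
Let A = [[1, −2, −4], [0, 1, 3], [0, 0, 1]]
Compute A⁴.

A = I + N where N = [[0, −2, −4], [0, 0, 3], [0, 0, 0]] is strictly upper-triangular, so N³ = 0.
(I + N)⁴ = I + 4·N + 6·N² = [[1, −8, −52], [0, 1, 12], [0, 0, 1]].

[[1, −8, −52], [0, 1, 12], [0, 0, 1]]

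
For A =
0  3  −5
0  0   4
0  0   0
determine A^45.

[[0, 0, 0], [0, 0, 0], [0, 0, 0]]

A is strictly triangular, hence nilpotent: A^3 = 0, so A^45 = 0.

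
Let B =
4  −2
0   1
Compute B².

[[16, −10], [0, 1]]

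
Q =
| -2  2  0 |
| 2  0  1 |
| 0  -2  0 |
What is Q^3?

Q^2 = [[8, -4, 2], [-4, 2, 0], [-4, 0, -2]]
Q^3 = [[-24, 12, -4], [12, -8, 2], [8, -4, 0]]

[[-24, 12, -4], [12, -8, 2], [8, -4, 0]]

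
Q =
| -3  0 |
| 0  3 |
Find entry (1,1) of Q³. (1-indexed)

-27

Q² = [[9, 0], [0, 9]]
Q³ = [[-27, 0], [0, 27]]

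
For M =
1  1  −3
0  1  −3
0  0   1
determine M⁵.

M = I + N where N = [[0, 1, −3], [0, 0, −3], [0, 0, 0]] is strictly upper-triangular, so N³ = 0.
(I + N)⁵ = I + 5·N + 10·N² = [[1, 5, −45], [0, 1, −15], [0, 0, 1]].

[[1, 5, −45], [0, 1, −15], [0, 0, 1]]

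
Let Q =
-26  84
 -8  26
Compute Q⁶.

tr Q = 0 and det Q = -4, so the characteristic polynomial is λ² − (0)λ + (-4) with roots 2 and -2.
Eigenvectors give P = [[-3, 7], [-1, 2]] with P⁻¹ = [[2, -7], [1, -3]], and Q = P·diag(2, -2)·P⁻¹.
Then Q⁶ = P·diag(64, 64)·P⁻¹ = [[-192, 448], [-64, 128]] · [[2, -7], [1, -3]] = [[64, 0], [0, 64]].

[[64, 0], [0, 64]]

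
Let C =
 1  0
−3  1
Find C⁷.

[[1, 0], [−21, 1]]

C = I + N where N = [[0, 0], [−3, 0]] is strictly lower-triangular, so N² = 0.
(I + N)⁷ = I + 7·N = [[1, 0], [−21, 1]].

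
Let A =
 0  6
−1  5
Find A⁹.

[[−37830, 115026], [−19171, 58025]]

tr A = 5 and det A = 6, so the characteristic polynomial is λ² − (5)λ + (6) with roots 3 and 2.
Eigenvectors give P = [[2, −3], [1, −1]] with P⁻¹ = [[−1, 3], [−1, 2]], and A = P·diag(3, 2)·P⁻¹.
Then A⁹ = P·diag(19683, 512)·P⁻¹ = [[39366, −1536], [19683, −512]] · [[−1, 3], [−1, 2]] = [[−37830, 115026], [−19171, 58025]].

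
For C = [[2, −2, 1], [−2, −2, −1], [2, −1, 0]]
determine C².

[[10, −1, 4], [−2, 9, 0], [6, −2, 3]]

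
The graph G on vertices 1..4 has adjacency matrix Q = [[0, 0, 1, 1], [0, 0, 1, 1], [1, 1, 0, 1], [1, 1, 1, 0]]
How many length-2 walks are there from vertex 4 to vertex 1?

The number of length-2 walks from vertex 4 to vertex 1 is entry (4,1) of Q², where Q is the adjacency matrix.
Q² = [[2, 2, 1, 1], [2, 2, 1, 1], [1, 1, 3, 2], [1, 1, 2, 3]]

1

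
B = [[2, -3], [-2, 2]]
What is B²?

[[10, -12], [-8, 10]]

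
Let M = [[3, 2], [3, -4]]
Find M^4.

[[231, -74], [-111, 490]]

M^2 = [[15, -2], [-3, 22]]
M^3 = [[39, 38], [57, -94]]
M^4 = [[231, -74], [-111, 490]]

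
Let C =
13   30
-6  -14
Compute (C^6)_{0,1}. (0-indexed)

-630

tr C = -1 and det C = -2, so the characteristic polynomial is λ² − (-1)λ + (-2) with roots -2 and 1.
Eigenvectors give P = [[-2, -5], [1, 2]] with P⁻¹ = [[2, 5], [-1, -2]], and C = P·diag(-2, 1)·P⁻¹.
Then C^6 = P·diag(64, 1)·P⁻¹ = [[-128, -5], [64, 2]] · [[2, 5], [-1, -2]] = [[-251, -630], [126, 316]].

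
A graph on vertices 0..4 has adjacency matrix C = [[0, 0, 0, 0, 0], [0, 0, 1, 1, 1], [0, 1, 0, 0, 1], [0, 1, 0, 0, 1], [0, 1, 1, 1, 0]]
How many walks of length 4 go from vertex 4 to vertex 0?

The number of length-4 walks from vertex 4 to vertex 0 is entry (4,0) of C⁴, where C is the adjacency matrix.
C² = [[0, 0, 0, 0, 0], [0, 3, 1, 1, 2], [0, 1, 2, 2, 1], [0, 1, 2, 2, 1], [0, 2, 1, 1, 3]]
C³ = [[0, 0, 0, 0, 0], [0, 4, 5, 5, 5], [0, 5, 2, 2, 5], [0, 5, 2, 2, 5], [0, 5, 5, 5, 4]]
C⁴ = [[0, 0, 0, 0, 0], [0, 15, 9, 9, 14], [0, 9, 10, 10, 9], [0, 9, 10, 10, 9], [0, 14, 9, 9, 15]]

0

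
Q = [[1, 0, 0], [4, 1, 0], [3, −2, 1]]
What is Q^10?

Q = I + N where N = [[0, 0, 0], [4, 0, 0], [3, −2, 0]] is strictly lower-triangular, so N^3 = 0.
(I + N)^10 = I + 10·N + 45·N^2 = [[1, 0, 0], [40, 1, 0], [−330, −20, 1]].

[[1, 0, 0], [40, 1, 0], [−330, −20, 1]]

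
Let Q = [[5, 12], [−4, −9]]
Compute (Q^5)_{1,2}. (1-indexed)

1452

tr Q = −4 and det Q = 3, so the characteristic polynomial is λ² − (−4)λ + (3) with roots −3 and −1.
Eigenvectors give P = [[−3, −2], [2, 1]] with P⁻¹ = [[1, 2], [−2, −3]], and Q = P·diag(−3, −1)·P⁻¹.
Then Q^5 = P·diag(−243, −1)·P⁻¹ = [[729, 2], [−486, −1]] · [[1, 2], [−2, −3]] = [[725, 1452], [−484, −969]].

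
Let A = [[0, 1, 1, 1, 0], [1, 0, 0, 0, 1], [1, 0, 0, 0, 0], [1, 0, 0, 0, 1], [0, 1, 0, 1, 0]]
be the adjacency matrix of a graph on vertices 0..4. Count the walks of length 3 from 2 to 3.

0

The number of length-3 walks from vertex 2 to vertex 3 is entry (2,3) of A³, where A is the adjacency matrix.
A² = [[3, 0, 0, 0, 2], [0, 2, 1, 2, 0], [0, 1, 1, 1, 0], [0, 2, 1, 2, 0], [2, 0, 0, 0, 2]]
A³ = [[0, 5, 3, 5, 0], [5, 0, 0, 0, 4], [3, 0, 0, 0, 2], [5, 0, 0, 0, 4], [0, 4, 2, 4, 0]]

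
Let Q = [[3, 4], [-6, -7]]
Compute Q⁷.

[[4371, 4372], [-6558, -6559]]

tr Q = -4 and det Q = 3, so the characteristic polynomial is λ² − (-4)λ + (3) with roots -3 and -1.
Eigenvectors give P = [[-2, -1], [3, 1]] with P⁻¹ = [[1, 1], [-3, -2]], and Q = P·diag(-3, -1)·P⁻¹.
Then Q⁷ = P·diag(-2187, -1)·P⁻¹ = [[4374, 1], [-6561, -1]] · [[1, 1], [-3, -2]] = [[4371, 4372], [-6558, -6559]].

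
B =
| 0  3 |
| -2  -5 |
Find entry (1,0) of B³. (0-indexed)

tr B = -5 and det B = 6, so the characteristic polynomial is λ² − (-5)λ + (6) with roots -2 and -3.
Eigenvectors give P = [[-3, 1], [2, -1]] with P⁻¹ = [[-1, -1], [-2, -3]], and B = P·diag(-2, -3)·P⁻¹.
Then B³ = P·diag(-8, -27)·P⁻¹ = [[24, -27], [-16, 27]] · [[-1, -1], [-2, -3]] = [[30, 57], [-38, -65]].

-38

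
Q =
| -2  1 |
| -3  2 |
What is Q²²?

[[1, 0], [0, 1]]

Q² = I (check: tr Q = 0 and det Q = -1), so Q²² = I since 22 is even.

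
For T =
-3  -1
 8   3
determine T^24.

T² = I (check: tr T = 0 and det T = -1), so T^24 = I since 24 is even.

[[1, 0], [0, 1]]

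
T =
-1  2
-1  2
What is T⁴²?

T² = T (a projection; rank 1, trace 1), so T⁴² = T.

[[-1, 2], [-1, 2]]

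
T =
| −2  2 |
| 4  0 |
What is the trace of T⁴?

T² = [[12, −4], [−8, 8]]
T³ = [[−40, 24], [48, −16]]
T⁴ = [[176, −80], [−160, 96]]

272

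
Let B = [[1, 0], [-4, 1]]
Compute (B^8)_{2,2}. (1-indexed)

B = I + N where N = [[0, 0], [-4, 0]] is strictly lower-triangular, so N^2 = 0.
(I + N)^8 = I + 8·N = [[1, 0], [-32, 1]].

1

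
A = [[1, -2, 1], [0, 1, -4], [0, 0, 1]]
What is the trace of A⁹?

3

A = I + N where N = [[0, -2, 1], [0, 0, -4], [0, 0, 0]] is strictly upper-triangular, so N³ = 0.
(I + N)⁹ = I + 9·N + 36·N² = [[1, -18, 297], [0, 1, -36], [0, 0, 1]].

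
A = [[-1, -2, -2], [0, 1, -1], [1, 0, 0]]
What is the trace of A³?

12

A² = [[-1, 0, 4], [-1, 1, -1], [-1, -2, -2]]
A³ = [[5, 2, 2], [0, 3, 1], [-1, 0, 4]]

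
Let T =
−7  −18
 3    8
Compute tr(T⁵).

tr T = 1 and det T = −2, so the characteristic polynomial is λ² − (1)λ + (−2) with roots 2 and −1.
Eigenvectors give P = [[2, 3], [−1, −1]] with P⁻¹ = [[−1, −3], [1, 2]], and T = P·diag(2, −1)·P⁻¹.
Then T⁵ = P·diag(32, −1)·P⁻¹ = [[64, −3], [−32, 1]] · [[−1, −3], [1, 2]] = [[−67, −198], [33, 98]].

31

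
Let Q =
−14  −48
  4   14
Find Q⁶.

[[64, 0], [0, 64]]

tr Q = 0 and det Q = −4, so the characteristic polynomial is λ² − (0)λ + (−4) with roots −2 and 2.
Eigenvectors give P = [[4, −3], [−1, 1]] with P⁻¹ = [[1, 3], [1, 4]], and Q = P·diag(−2, 2)·P⁻¹.
Then Q⁶ = P·diag(64, 64)·P⁻¹ = [[256, −192], [−64, 64]] · [[1, 3], [1, 4]] = [[64, 0], [0, 64]].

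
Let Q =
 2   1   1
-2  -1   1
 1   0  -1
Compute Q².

[[3, 1, 2], [-1, -1, -4], [1, 1, 2]]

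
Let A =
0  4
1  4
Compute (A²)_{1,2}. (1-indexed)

16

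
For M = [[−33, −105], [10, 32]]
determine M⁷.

tr M = −1 and det M = −6, so the characteristic polynomial is λ² − (−1)λ + (−6) with roots 2 and −3.
Eigenvectors give P = [[−3, 7], [1, −2]] with P⁻¹ = [[2, 7], [1, 3]], and M = P·diag(2, −3)·P⁻¹.
Then M⁷ = P·diag(128, −2187)·P⁻¹ = [[−384, −15309], [128, 4374]] · [[2, 7], [1, 3]] = [[−16077, −48615], [4630, 14018]].

[[−16077, −48615], [4630, 14018]]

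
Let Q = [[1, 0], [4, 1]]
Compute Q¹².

Q = I + N where N = [[0, 0], [4, 0]] is strictly lower-triangular, so N² = 0.
(I + N)¹² = I + 12·N = [[1, 0], [48, 1]].

[[1, 0], [48, 1]]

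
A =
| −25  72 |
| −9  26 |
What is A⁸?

[[−2039, 6120], [−765, 2296]]

tr A = 1 and det A = −2, so the characteristic polynomial is λ² − (1)λ + (−2) with roots 2 and −1.
Eigenvectors give P = [[−8, 3], [−3, 1]] with P⁻¹ = [[1, −3], [3, −8]], and A = P·diag(2, −1)·P⁻¹.
Then A⁸ = P·diag(256, 1)·P⁻¹ = [[−2048, 3], [−768, 1]] · [[1, −3], [3, −8]] = [[−2039, 6120], [−765, 2296]].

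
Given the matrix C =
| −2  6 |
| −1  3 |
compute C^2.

C² = C (a projection; rank 1, trace 1), so C^2 = C.

[[−2, 6], [−1, 3]]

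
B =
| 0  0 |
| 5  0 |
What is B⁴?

B is strictly triangular, hence nilpotent: B² = 0, so B⁴ = 0.

[[0, 0], [0, 0]]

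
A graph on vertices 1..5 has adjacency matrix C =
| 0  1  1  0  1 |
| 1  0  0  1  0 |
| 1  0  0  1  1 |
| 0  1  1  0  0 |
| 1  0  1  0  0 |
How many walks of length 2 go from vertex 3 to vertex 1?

The number of length-2 walks from vertex 3 to vertex 1 is entry (3,1) of C^2, where C is the adjacency matrix.
C^2 = [[3, 0, 1, 2, 1], [0, 2, 2, 0, 1], [1, 2, 3, 0, 1], [2, 0, 0, 2, 1], [1, 1, 1, 1, 2]]

1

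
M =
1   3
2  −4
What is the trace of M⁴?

M² = [[7, −9], [−6, 22]]
M³ = [[−11, 57], [38, −106]]
M⁴ = [[103, −261], [−174, 538]]

641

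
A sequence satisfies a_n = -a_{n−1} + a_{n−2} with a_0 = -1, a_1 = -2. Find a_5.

With companion matrix Q = [[-1, 1], [1, 0]], [a_n, a_{n−1}]ᵀ = Q·[a_{n−1}, a_{n−2}]ᵀ, so [a_5, a_4]ᵀ = Q^4·[a_1, a_0]ᵀ.
Q^4 = [[5, -3], [-3, 2]], giving [a_5, a_4]ᵀ = [[-7], [4]].

-7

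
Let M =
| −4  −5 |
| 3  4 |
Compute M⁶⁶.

M² = I (check: tr M = 0 and det M = −1), so M⁶⁶ = I since 66 is even.

[[1, 0], [0, 1]]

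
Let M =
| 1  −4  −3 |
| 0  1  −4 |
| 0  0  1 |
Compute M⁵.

[[1, −20, 145], [0, 1, −20], [0, 0, 1]]

M = I + N where N = [[0, −4, −3], [0, 0, −4], [0, 0, 0]] is strictly upper-triangular, so N³ = 0.
(I + N)⁵ = I + 5·N + 10·N² = [[1, −20, 145], [0, 1, −20], [0, 0, 1]].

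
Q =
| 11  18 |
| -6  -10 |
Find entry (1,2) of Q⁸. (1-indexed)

tr Q = 1 and det Q = -2, so the characteristic polynomial is λ² − (1)λ + (-2) with roots -1 and 2.
Eigenvectors give P = [[-3, -2], [2, 1]] with P⁻¹ = [[1, 2], [-2, -3]], and Q = P·diag(-1, 2)·P⁻¹.
Then Q⁸ = P·diag(1, 256)·P⁻¹ = [[-3, -512], [2, 256]] · [[1, 2], [-2, -3]] = [[1021, 1530], [-510, -764]].

1530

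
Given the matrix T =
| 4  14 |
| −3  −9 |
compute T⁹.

tr T = −5 and det T = 6, so the characteristic polynomial is λ² − (−5)λ + (6) with roots −3 and −2.
Eigenvectors give P = [[−2, 7], [1, −3]] with P⁻¹ = [[3, 7], [1, 2]], and T = P·diag(−3, −2)·P⁻¹.
Then T⁹ = P·diag(−19683, −512)·P⁻¹ = [[39366, −3584], [−19683, 1536]] · [[3, 7], [1, 2]] = [[114514, 268394], [−57513, −134709]].

[[114514, 268394], [−57513, −134709]]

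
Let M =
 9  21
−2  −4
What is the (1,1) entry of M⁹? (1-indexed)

134709

tr M = 5 and det M = 6, so the characteristic polynomial is λ² − (5)λ + (6) with roots 3 and 2.
Eigenvectors give P = [[7, 3], [−2, −1]] with P⁻¹ = [[1, 3], [−2, −7]], and M = P·diag(3, 2)·P⁻¹.
Then M⁹ = P·diag(19683, 512)·P⁻¹ = [[137781, 1536], [−39366, −512]] · [[1, 3], [−2, −7]] = [[134709, 402591], [−38342, −114514]].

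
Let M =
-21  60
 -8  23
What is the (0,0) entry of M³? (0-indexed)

tr M = 2 and det M = -3, so the characteristic polynomial is λ² − (2)λ + (-3) with roots -1 and 3.
Eigenvectors give P = [[3, -5], [1, -2]] with P⁻¹ = [[2, -5], [1, -3]], and M = P·diag(-1, 3)·P⁻¹.
Then M³ = P·diag(-1, 27)·P⁻¹ = [[-3, -135], [-1, -54]] · [[2, -5], [1, -3]] = [[-141, 420], [-56, 167]].

-141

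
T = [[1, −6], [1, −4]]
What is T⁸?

[[−509, 1530], [−255, 766]]

tr T = −3 and det T = 2, so the characteristic polynomial is λ² − (−3)λ + (2) with roots −2 and −1.
Eigenvectors give P = [[2, −3], [1, −1]] with P⁻¹ = [[−1, 3], [−1, 2]], and T = P·diag(−2, −1)·P⁻¹.
Then T⁸ = P·diag(256, 1)·P⁻¹ = [[512, −3], [256, −1]] · [[−1, 3], [−1, 2]] = [[−509, 1530], [−255, 766]].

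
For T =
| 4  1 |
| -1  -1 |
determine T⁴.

T² = [[15, 3], [-3, 0]]
T³ = [[57, 12], [-12, -3]]
T⁴ = [[216, 45], [-45, -9]]

[[216, 45], [-45, -9]]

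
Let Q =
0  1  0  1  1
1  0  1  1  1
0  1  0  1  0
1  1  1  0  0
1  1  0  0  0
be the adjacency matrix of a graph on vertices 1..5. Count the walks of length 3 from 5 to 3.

3

The number of length-3 walks from vertex 5 to vertex 3 is entry (5,3) of Q³, where Q is the adjacency matrix.
Q² = [[3, 2, 2, 1, 1], [2, 4, 1, 2, 1], [2, 1, 2, 1, 1], [1, 2, 1, 3, 2], [1, 1, 1, 2, 2]]
Q³ = [[4, 7, 3, 7, 5], [7, 6, 6, 7, 6], [3, 6, 2, 5, 3], [7, 7, 5, 4, 3], [5, 6, 3, 3, 2]]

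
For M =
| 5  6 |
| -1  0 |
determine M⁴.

[[211, 390], [-65, -114]]

tr M = 5 and det M = 6, so the characteristic polynomial is λ² − (5)λ + (6) with roots 2 and 3.
Eigenvectors give P = [[-2, 3], [1, -1]] with P⁻¹ = [[1, 3], [1, 2]], and M = P·diag(2, 3)·P⁻¹.
Then M⁴ = P·diag(16, 81)·P⁻¹ = [[-32, 243], [16, -81]] · [[1, 3], [1, 2]] = [[211, 390], [-65, -114]].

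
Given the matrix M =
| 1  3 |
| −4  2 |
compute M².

[[−11, 9], [−12, −8]]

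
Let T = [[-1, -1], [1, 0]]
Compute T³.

T² = [[0, 1], [-1, -1]]
T³ = [[1, 0], [0, 1]]

[[1, 0], [0, 1]]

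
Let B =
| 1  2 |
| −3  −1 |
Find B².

[[−5, 0], [0, −5]]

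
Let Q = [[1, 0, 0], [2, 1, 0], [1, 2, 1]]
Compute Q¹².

[[1, 0, 0], [24, 1, 0], [276, 24, 1]]

Q = I + N where N = [[0, 0, 0], [2, 0, 0], [1, 2, 0]] is strictly lower-triangular, so N³ = 0.
(I + N)¹² = I + 12·N + 66·N² = [[1, 0, 0], [24, 1, 0], [276, 24, 1]].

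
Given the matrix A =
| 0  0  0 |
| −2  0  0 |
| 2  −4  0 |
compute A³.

A is strictly triangular, hence nilpotent: A³ = 0, so A³ = 0.

[[0, 0, 0], [0, 0, 0], [0, 0, 0]]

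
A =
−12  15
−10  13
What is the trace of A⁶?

tr A = 1 and det A = −6, so the characteristic polynomial is λ² − (1)λ + (−6) with roots 3 and −2.
Eigenvectors give P = [[1, −3], [1, −2]] with P⁻¹ = [[−2, 3], [−1, 1]], and A = P·diag(3, −2)·P⁻¹.
Then A⁶ = P·diag(729, 64)·P⁻¹ = [[729, −192], [729, −128]] · [[−2, 3], [−1, 1]] = [[−1266, 1995], [−1330, 2059]].

793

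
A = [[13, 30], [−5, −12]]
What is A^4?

[[211, 390], [−65, −114]]

tr A = 1 and det A = −6, so the characteristic polynomial is λ² − (1)λ + (−6) with roots −2 and 3.
Eigenvectors give P = [[−2, −3], [1, 1]] with P⁻¹ = [[1, 3], [−1, −2]], and A = P·diag(−2, 3)·P⁻¹.
Then A^4 = P·diag(16, 81)·P⁻¹ = [[−32, −243], [16, 81]] · [[1, 3], [−1, −2]] = [[211, 390], [−65, −114]].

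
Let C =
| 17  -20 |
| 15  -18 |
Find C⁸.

tr C = -1 and det C = -6, so the characteristic polynomial is λ² − (-1)λ + (-6) with roots 2 and -3.
Eigenvectors give P = [[4, 1], [3, 1]] with P⁻¹ = [[1, -1], [-3, 4]], and C = P·diag(2, -3)·P⁻¹.
Then C⁸ = P·diag(256, 6561)·P⁻¹ = [[1024, 6561], [768, 6561]] · [[1, -1], [-3, 4]] = [[-18659, 25220], [-18915, 25476]].

[[-18659, 25220], [-18915, 25476]]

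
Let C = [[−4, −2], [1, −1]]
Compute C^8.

[[12866, 12610], [−6305, −6049]]

tr C = −5 and det C = 6, so the characteristic polynomial is λ² − (−5)λ + (6) with roots −3 and −2.
Eigenvectors give P = [[2, 1], [−1, −1]] with P⁻¹ = [[1, 1], [−1, −2]], and C = P·diag(−3, −2)·P⁻¹.
Then C^8 = P·diag(6561, 256)·P⁻¹ = [[13122, 256], [−6561, −256]] · [[1, 1], [−1, −2]] = [[12866, 12610], [−6305, −6049]].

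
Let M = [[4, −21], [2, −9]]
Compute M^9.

tr M = −5 and det M = 6, so the characteristic polynomial is λ² − (−5)λ + (6) with roots −3 and −2.
Eigenvectors give P = [[3, 7], [1, 2]] with P⁻¹ = [[−2, 7], [1, −3]], and M = P·diag(−3, −2)·P⁻¹.
Then M^9 = P·diag(−19683, −512)·P⁻¹ = [[−59049, −3584], [−19683, −1024]] · [[−2, 7], [1, −3]] = [[114514, −402591], [38342, −134709]].

[[114514, −402591], [38342, −134709]]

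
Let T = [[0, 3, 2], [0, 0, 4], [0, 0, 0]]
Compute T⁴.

[[0, 0, 0], [0, 0, 0], [0, 0, 0]]

T is strictly triangular, hence nilpotent: T³ = 0, so T⁴ = 0.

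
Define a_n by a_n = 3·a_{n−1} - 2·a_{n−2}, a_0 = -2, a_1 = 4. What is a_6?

376

With companion matrix M = [[3, -2], [1, 0]], [a_n, a_{n−1}]ᵀ = M·[a_{n−1}, a_{n−2}]ᵀ, so [a_6, a_5]ᵀ = M⁵·[a_1, a_0]ᵀ.
M⁵ = [[63, -62], [31, -30]], giving [a_6, a_5]ᵀ = [[376], [184]].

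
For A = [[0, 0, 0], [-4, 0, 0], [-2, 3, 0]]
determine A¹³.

[[0, 0, 0], [0, 0, 0], [0, 0, 0]]

A is strictly triangular, hence nilpotent: A³ = 0, so A¹³ = 0.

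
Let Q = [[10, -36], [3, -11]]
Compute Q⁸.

tr Q = -1 and det Q = -2, so the characteristic polynomial is λ² − (-1)λ + (-2) with roots 1 and -2.
Eigenvectors give P = [[-4, -3], [-1, -1]] with P⁻¹ = [[-1, 3], [1, -4]], and Q = P·diag(1, -2)·P⁻¹.
Then Q⁸ = P·diag(1, 256)·P⁻¹ = [[-4, -768], [-1, -256]] · [[-1, 3], [1, -4]] = [[-764, 3060], [-255, 1021]].

[[-764, 3060], [-255, 1021]]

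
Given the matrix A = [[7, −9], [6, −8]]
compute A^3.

[[19, −27], [18, −26]]

tr A = −1 and det A = −2, so the characteristic polynomial is λ² − (−1)λ + (−2) with roots 1 and −2.
Eigenvectors give P = [[3, 1], [2, 1]] with P⁻¹ = [[1, −1], [−2, 3]], and A = P·diag(1, −2)·P⁻¹.
Then A^3 = P·diag(1, −8)·P⁻¹ = [[3, −8], [2, −8]] · [[1, −1], [−2, 3]] = [[19, −27], [18, −26]].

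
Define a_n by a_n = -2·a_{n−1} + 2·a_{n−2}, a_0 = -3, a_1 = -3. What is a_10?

With companion matrix A = [[-2, 2], [1, 0]], [a_n, a_{n−1}]ᵀ = A·[a_{n−1}, a_{n−2}]ᵀ, so [a_10, a_9]ᵀ = A^9·[a_1, a_0]ᵀ.
A^9 = [[-6688, 4896], [2448, -1792]], giving [a_10, a_9]ᵀ = [[5376], [-1968]].

5376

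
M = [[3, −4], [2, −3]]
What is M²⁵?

[[3, −4], [2, −3]]

M² = I (check: tr M = 0 and det M = −1), so M²⁵ = M since 25 is odd.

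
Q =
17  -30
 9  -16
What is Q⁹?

tr Q = 1 and det Q = -2, so the characteristic polynomial is λ² − (1)λ + (-2) with roots -1 and 2.
Eigenvectors give P = [[-5, -2], [-3, -1]] with P⁻¹ = [[1, -2], [-3, 5]], and Q = P·diag(-1, 2)·P⁻¹.
Then Q⁹ = P·diag(-1, 512)·P⁻¹ = [[5, -1024], [3, -512]] · [[1, -2], [-3, 5]] = [[3077, -5130], [1539, -2566]].

[[3077, -5130], [1539, -2566]]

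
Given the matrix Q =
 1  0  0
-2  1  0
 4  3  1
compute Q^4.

Q = I + N where N = [[0, 0, 0], [-2, 0, 0], [4, 3, 0]] is strictly lower-triangular, so N^3 = 0.
(I + N)^4 = I + 4·N + 6·N^2 = [[1, 0, 0], [-8, 1, 0], [-20, 12, 1]].

[[1, 0, 0], [-8, 1, 0], [-20, 12, 1]]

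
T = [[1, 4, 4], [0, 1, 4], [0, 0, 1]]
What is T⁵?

[[1, 20, 180], [0, 1, 20], [0, 0, 1]]

T = I + N where N = [[0, 4, 4], [0, 0, 4], [0, 0, 0]] is strictly upper-triangular, so N³ = 0.
(I + N)⁵ = I + 5·N + 10·N² = [[1, 20, 180], [0, 1, 20], [0, 0, 1]].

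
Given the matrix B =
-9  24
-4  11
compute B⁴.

[[-159, 480], [-80, 241]]

tr B = 2 and det B = -3, so the characteristic polynomial is λ² − (2)λ + (-3) with roots -1 and 3.
Eigenvectors give P = [[3, 2], [1, 1]] with P⁻¹ = [[1, -2], [-1, 3]], and B = P·diag(-1, 3)·P⁻¹.
Then B⁴ = P·diag(1, 81)·P⁻¹ = [[3, 162], [1, 81]] · [[1, -2], [-1, 3]] = [[-159, 480], [-80, 241]].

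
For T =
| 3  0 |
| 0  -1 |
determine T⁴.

[[81, 0], [0, 1]]

T² = [[9, 0], [0, 1]]
T³ = [[27, 0], [0, -1]]
T⁴ = [[81, 0], [0, 1]]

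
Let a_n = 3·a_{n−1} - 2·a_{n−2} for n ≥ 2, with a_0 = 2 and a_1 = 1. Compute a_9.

-509

With companion matrix T = [[3, -2], [1, 0]], [a_n, a_{n−1}]ᵀ = T·[a_{n−1}, a_{n−2}]ᵀ, so [a_9, a_8]ᵀ = T⁸·[a_1, a_0]ᵀ.
T⁸ = [[511, -510], [255, -254]], giving [a_9, a_8]ᵀ = [[-509], [-253]].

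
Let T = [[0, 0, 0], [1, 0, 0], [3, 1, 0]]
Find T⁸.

[[0, 0, 0], [0, 0, 0], [0, 0, 0]]

T is strictly triangular, hence nilpotent: T³ = 0, so T⁸ = 0.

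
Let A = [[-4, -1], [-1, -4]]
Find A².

[[17, 8], [8, 17]]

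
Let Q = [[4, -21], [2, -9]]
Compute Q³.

tr Q = -5 and det Q = 6, so the characteristic polynomial is λ² − (-5)λ + (6) with roots -2 and -3.
Eigenvectors give P = [[7, 3], [2, 1]] with P⁻¹ = [[1, -3], [-2, 7]], and Q = P·diag(-2, -3)·P⁻¹.
Then Q³ = P·diag(-8, -27)·P⁻¹ = [[-56, -81], [-16, -27]] · [[1, -3], [-2, 7]] = [[106, -399], [38, -141]].

[[106, -399], [38, -141]]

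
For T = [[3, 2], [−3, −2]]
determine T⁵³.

T² = T (a projection; rank 1, trace 1), so T⁵³ = T.

[[3, 2], [−3, −2]]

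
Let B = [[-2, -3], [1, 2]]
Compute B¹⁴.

B² = I (check: tr B = 0 and det B = -1), so B¹⁴ = I since 14 is even.

[[1, 0], [0, 1]]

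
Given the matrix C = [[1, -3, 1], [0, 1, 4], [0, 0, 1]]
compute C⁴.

C = I + N where N = [[0, -3, 1], [0, 0, 4], [0, 0, 0]] is strictly upper-triangular, so N³ = 0.
(I + N)⁴ = I + 4·N + 6·N² = [[1, -12, -68], [0, 1, 16], [0, 0, 1]].

[[1, -12, -68], [0, 1, 16], [0, 0, 1]]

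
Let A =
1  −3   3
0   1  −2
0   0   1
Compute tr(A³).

3

A = I + N where N = [[0, −3, 3], [0, 0, −2], [0, 0, 0]] is strictly upper-triangular, so N³ = 0.
(I + N)³ = I + 3·N + 3·N² = [[1, −9, 27], [0, 1, −6], [0, 0, 1]].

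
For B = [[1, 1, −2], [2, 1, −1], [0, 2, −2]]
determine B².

[[3, −2, 1], [4, 1, −3], [4, −2, 2]]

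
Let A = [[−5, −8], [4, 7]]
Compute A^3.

[[−29, −56], [28, 55]]

tr A = 2 and det A = −3, so the characteristic polynomial is λ² − (2)λ + (−3) with roots −1 and 3.
Eigenvectors give P = [[2, −1], [−1, 1]] with P⁻¹ = [[1, 1], [1, 2]], and A = P·diag(−1, 3)·P⁻¹.
Then A^3 = P·diag(−1, 27)·P⁻¹ = [[−2, −27], [1, 27]] · [[1, 1], [1, 2]] = [[−29, −56], [28, 55]].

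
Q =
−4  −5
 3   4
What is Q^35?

[[−4, −5], [3, 4]]

Q² = I (check: tr Q = 0 and det Q = −1), so Q^35 = Q since 35 is odd.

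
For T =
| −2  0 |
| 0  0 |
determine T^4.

[[16, 0], [0, 0]]

T^2 = [[4, 0], [0, 0]]
T^3 = [[−8, 0], [0, 0]]
T^4 = [[16, 0], [0, 0]]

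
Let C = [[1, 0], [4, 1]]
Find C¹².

[[1, 0], [48, 1]]

C = I + N where N = [[0, 0], [4, 0]] is strictly lower-triangular, so N² = 0.
(I + N)¹² = I + 12·N = [[1, 0], [48, 1]].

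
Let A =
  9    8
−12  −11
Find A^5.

tr A = −2 and det A = −3, so the characteristic polynomial is λ² − (−2)λ + (−3) with roots 1 and −3.
Eigenvectors give P = [[−1, −2], [1, 3]] with P⁻¹ = [[−3, −2], [1, 1]], and A = P·diag(1, −3)·P⁻¹.
Then A^5 = P·diag(1, −243)·P⁻¹ = [[−1, 486], [1, −729]] · [[−3, −2], [1, 1]] = [[489, 488], [−732, −731]].

[[489, 488], [−732, −731]]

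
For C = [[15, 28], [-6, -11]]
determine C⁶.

[[5097, 10192], [-2184, -4367]]

tr C = 4 and det C = 3, so the characteristic polynomial is λ² − (4)λ + (3) with roots 3 and 1.
Eigenvectors give P = [[7, -2], [-3, 1]] with P⁻¹ = [[1, 2], [3, 7]], and C = P·diag(3, 1)·P⁻¹.
Then C⁶ = P·diag(729, 1)·P⁻¹ = [[5103, -2], [-2187, 1]] · [[1, 2], [3, 7]] = [[5097, 10192], [-2184, -4367]].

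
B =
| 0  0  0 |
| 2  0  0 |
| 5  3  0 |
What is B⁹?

B is strictly triangular, hence nilpotent: B³ = 0, so B⁹ = 0.

[[0, 0, 0], [0, 0, 0], [0, 0, 0]]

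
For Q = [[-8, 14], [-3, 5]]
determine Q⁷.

[[-890, 1778], [-381, 761]]

tr Q = -3 and det Q = 2, so the characteristic polynomial is λ² − (-3)λ + (2) with roots -1 and -2.
Eigenvectors give P = [[2, -7], [1, -3]] with P⁻¹ = [[-3, 7], [-1, 2]], and Q = P·diag(-1, -2)·P⁻¹.
Then Q⁷ = P·diag(-1, -128)·P⁻¹ = [[-2, 896], [-1, 384]] · [[-3, 7], [-1, 2]] = [[-890, 1778], [-381, 761]].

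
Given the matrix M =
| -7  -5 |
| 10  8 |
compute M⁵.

[[-307, -275], [550, 518]]

tr M = 1 and det M = -6, so the characteristic polynomial is λ² − (1)λ + (-6) with roots -2 and 3.
Eigenvectors give P = [[-1, -1], [1, 2]] with P⁻¹ = [[-2, -1], [1, 1]], and M = P·diag(-2, 3)·P⁻¹.
Then M⁵ = P·diag(-32, 243)·P⁻¹ = [[32, -243], [-32, 486]] · [[-2, -1], [1, 1]] = [[-307, -275], [550, 518]].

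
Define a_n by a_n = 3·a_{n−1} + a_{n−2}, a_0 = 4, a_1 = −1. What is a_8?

829

With companion matrix T = [[3, 1], [1, 0]], [a_n, a_{n−1}]ᵀ = T·[a_{n−1}, a_{n−2}]ᵀ, so [a_8, a_7]ᵀ = T⁷·[a_1, a_0]ᵀ.
T⁷ = [[3927, 1189], [1189, 360]], giving [a_8, a_7]ᵀ = [[829], [251]].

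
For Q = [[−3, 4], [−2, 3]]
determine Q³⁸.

Q² = I (check: tr Q = 0 and det Q = −1), so Q³⁸ = I since 38 is even.

[[1, 0], [0, 1]]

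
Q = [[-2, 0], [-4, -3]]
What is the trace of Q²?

13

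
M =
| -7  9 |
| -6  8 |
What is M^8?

[[-509, 765], [-510, 766]]

tr M = 1 and det M = -2, so the characteristic polynomial is λ² − (1)λ + (-2) with roots 2 and -1.
Eigenvectors give P = [[1, 3], [1, 2]] with P⁻¹ = [[-2, 3], [1, -1]], and M = P·diag(2, -1)·P⁻¹.
Then M^8 = P·diag(256, 1)·P⁻¹ = [[256, 3], [256, 2]] · [[-2, 3], [1, -1]] = [[-509, 765], [-510, 766]].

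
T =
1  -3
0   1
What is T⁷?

T = I + N where N = [[0, -3], [0, 0]] is strictly upper-triangular, so N² = 0.
(I + N)⁷ = I + 7·N = [[1, -21], [0, 1]].

[[1, -21], [0, 1]]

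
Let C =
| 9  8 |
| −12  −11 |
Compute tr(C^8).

6562

tr C = −2 and det C = −3, so the characteristic polynomial is λ² − (−2)λ + (−3) with roots 1 and −3.
Eigenvectors give P = [[−1, 2], [1, −3]] with P⁻¹ = [[−3, −2], [−1, −1]], and C = P·diag(1, −3)·P⁻¹.
Then C^8 = P·diag(1, 6561)·P⁻¹ = [[−1, 13122], [1, −19683]] · [[−3, −2], [−1, −1]] = [[−13119, −13120], [19680, 19681]].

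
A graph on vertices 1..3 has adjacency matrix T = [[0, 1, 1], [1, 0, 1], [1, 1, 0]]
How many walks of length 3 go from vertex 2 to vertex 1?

The number of length-3 walks from vertex 2 to vertex 1 is entry (2,1) of T³, where T is the adjacency matrix.
T² = [[2, 1, 1], [1, 2, 1], [1, 1, 2]]
T³ = [[2, 3, 3], [3, 2, 3], [3, 3, 2]]

3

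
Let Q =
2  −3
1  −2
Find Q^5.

[[2, −3], [1, −2]]

Q² = I (check: tr Q = 0 and det Q = −1), so Q^5 = Q since 5 is odd.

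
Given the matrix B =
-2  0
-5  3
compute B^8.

tr B = 1 and det B = -6, so the characteristic polynomial is λ² − (1)λ + (-6) with roots -2 and 3.
Eigenvectors give P = [[1, 0], [1, -1]] with P⁻¹ = [[1, 0], [1, -1]], and B = P·diag(-2, 3)·P⁻¹.
Then B^8 = P·diag(256, 6561)·P⁻¹ = [[256, 0], [256, -6561]] · [[1, 0], [1, -1]] = [[256, 0], [-6305, 6561]].

[[256, 0], [-6305, 6561]]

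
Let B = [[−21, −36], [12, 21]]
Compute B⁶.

tr B = 0 and det B = −9, so the characteristic polynomial is λ² − (0)λ + (−9) with roots 3 and −3.
Eigenvectors give P = [[3, −2], [−2, 1]] with P⁻¹ = [[−1, −2], [−2, −3]], and B = P·diag(3, −3)·P⁻¹.
Then B⁶ = P·diag(729, 729)·P⁻¹ = [[2187, −1458], [−1458, 729]] · [[−1, −2], [−2, −3]] = [[729, 0], [0, 729]].

[[729, 0], [0, 729]]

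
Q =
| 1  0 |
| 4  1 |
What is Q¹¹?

[[1, 0], [44, 1]]

Q = I + N where N = [[0, 0], [4, 0]] is strictly lower-triangular, so N² = 0.
(I + N)¹¹ = I + 11·N = [[1, 0], [44, 1]].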